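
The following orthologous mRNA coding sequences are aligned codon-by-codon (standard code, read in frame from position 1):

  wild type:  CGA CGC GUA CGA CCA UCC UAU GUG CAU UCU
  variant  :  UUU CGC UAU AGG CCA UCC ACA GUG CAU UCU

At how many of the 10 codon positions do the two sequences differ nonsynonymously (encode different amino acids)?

Codon 1: CGA Arg / UUU Phe — nonsynonymous.
Codon 2: CGC Arg / CGC Arg — identical.
Codon 3: GUA Val / UAU Tyr — nonsynonymous.
Codon 4: CGA Arg / AGG Arg — synonymous.
Codon 5: CCA Pro / CCA Pro — identical.
Codon 6: UCC Ser / UCC Ser — identical.
Codon 7: UAU Tyr / ACA Thr — nonsynonymous.
Codon 8: GUG Val / GUG Val — identical.
Codon 9: CAU His / CAU His — identical.
Codon 10: UCU Ser / UCU Ser — identical.
Nonsynonymous differences: 3.

3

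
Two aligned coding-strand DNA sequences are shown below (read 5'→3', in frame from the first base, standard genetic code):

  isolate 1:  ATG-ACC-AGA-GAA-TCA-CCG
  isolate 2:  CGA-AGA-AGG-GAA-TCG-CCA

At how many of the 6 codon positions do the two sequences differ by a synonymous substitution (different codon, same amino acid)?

Codon 1: ATG Met / CGA Arg — nonsynonymous.
Codon 2: ACC Thr / AGA Arg — nonsynonymous.
Codon 3: AGA Arg / AGG Arg — synonymous.
Codon 4: GAA Glu / GAA Glu — identical.
Codon 5: TCA Ser / TCG Ser — synonymous.
Codon 6: CCG Pro / CCA Pro — synonymous.
Synonymous differences: 3.

3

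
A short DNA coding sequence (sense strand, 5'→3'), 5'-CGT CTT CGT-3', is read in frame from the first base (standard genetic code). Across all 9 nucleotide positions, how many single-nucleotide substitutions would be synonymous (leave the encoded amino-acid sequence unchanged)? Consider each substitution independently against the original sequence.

9

Codon 1 (CGT, Arg): 3 synonymous substitutions.
Codon 2 (CTT, Leu): 3 synonymous substitutions.
Codon 3 (CGT, Arg): 3 synonymous substitutions.
Total: 3 + 3 + 3 = 9.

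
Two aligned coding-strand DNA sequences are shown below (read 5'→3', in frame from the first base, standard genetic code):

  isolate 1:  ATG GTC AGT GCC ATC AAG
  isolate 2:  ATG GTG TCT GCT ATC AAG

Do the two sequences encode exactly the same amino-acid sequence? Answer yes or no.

Codon 1: ATG Met / ATG Met — identical.
Codon 2: GTC Val / GTG Val — synonymous.
Codon 3: AGT Ser / TCT Ser — synonymous.
Codon 4: GCC Ala / GCT Ala — synonymous.
Codon 5: ATC Ile / ATC Ile — identical.
Codon 6: AAG Lys / AAG Lys — identical.
Nonsynonymous differences: 0 → same protein.

yes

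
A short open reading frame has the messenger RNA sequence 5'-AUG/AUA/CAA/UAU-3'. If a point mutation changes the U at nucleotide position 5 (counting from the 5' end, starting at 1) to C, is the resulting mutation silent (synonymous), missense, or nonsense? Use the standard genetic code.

Position 5 falls in codon 2: AUA → Ile.
After the substitution the codon is ACA → Thr.
Ile ≠ Thr, so this is a missense mutation.

missense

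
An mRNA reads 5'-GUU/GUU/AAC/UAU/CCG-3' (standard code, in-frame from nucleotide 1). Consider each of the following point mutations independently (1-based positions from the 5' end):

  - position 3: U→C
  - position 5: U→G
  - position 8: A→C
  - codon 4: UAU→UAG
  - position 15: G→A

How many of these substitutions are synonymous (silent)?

2

Codon 1: GUU (Val) → GUC (Val) — synonymous.
Codon 2: GUU (Val) → GGU (Gly) — missense.
Codon 3: AAC (Asn) → ACC (Thr) — missense.
Codon 4: UAU (Tyr) → UAG (Stop) — nonsense.
Codon 5: CCG (Pro) → CCA (Pro) — synonymous.
Synonymous: 2 of 5.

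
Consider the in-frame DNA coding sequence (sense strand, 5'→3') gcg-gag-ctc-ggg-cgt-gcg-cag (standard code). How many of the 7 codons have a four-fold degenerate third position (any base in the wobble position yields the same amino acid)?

Codon 1 GCG (Ala): third position 4-fold.
Codon 2 GAG (Glu): third position 2-fold.
Codon 3 CTC (Leu): third position 4-fold.
Codon 4 GGG (Gly): third position 4-fold.
Codon 5 CGT (Arg): third position 4-fold.
Codon 6 GCG (Ala): third position 4-fold.
Codon 7 CAG (Gln): third position 2-fold.
Four-fold degenerate third positions: 5.

5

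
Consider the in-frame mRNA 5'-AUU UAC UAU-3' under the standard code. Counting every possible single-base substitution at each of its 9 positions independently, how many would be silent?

Codon 1 (AUU, Ile): 2 synonymous substitutions.
Codon 2 (UAC, Tyr): 1 synonymous substitution.
Codon 3 (UAU, Tyr): 1 synonymous substitution.
Total: 2 + 1 + 1 = 4.

4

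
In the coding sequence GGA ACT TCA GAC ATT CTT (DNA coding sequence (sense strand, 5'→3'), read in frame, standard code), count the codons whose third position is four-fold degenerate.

4

Codon 1 GGA (Gly): third position 4-fold.
Codon 2 ACT (Thr): third position 4-fold.
Codon 3 TCA (Ser): third position 4-fold.
Codon 4 GAC (Asp): third position 2-fold.
Codon 5 ATT (Ile): third position 3-fold.
Codon 6 CTT (Leu): third position 4-fold.
Four-fold degenerate third positions: 4.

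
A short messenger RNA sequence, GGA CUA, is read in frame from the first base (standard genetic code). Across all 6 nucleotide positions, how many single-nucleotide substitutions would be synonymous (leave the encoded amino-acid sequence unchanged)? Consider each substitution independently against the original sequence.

7

Codon 1 (GGA, Gly): 3 synonymous substitutions.
Codon 2 (CUA, Leu): 4 synonymous substitutions.
Total: 3 + 4 = 7.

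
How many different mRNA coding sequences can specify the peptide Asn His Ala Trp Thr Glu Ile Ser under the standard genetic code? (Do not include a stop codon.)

2304

Asn: 2 codons.
His: 2 codons.
Ala: 4 codons.
Trp: 1 codon.
Thr: 4 codons.
Glu: 2 codons.
Ile: 3 codons.
Ser: 6 codons.
2 × 2 × 4 × 1 × 4 × 2 × 3 × 6 = 2304.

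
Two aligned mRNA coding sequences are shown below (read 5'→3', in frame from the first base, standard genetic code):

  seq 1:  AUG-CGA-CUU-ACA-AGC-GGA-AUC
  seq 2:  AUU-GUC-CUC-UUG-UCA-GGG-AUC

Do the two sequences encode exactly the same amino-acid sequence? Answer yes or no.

Codon 1: AUG Met / AUU Ile — nonsynonymous.
Codon 2: CGA Arg / GUC Val — nonsynonymous.
Codon 3: CUU Leu / CUC Leu — synonymous.
Codon 4: ACA Thr / UUG Leu — nonsynonymous.
Codon 5: AGC Ser / UCA Ser — synonymous.
Codon 6: GGA Gly / GGG Gly — synonymous.
Codon 7: AUC Ile / AUC Ile — identical.
Nonsynonymous differences: 3 → different protein.

no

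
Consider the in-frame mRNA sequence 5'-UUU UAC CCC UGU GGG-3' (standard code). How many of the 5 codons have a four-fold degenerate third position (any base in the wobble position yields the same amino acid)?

Codon 1 UUU (Phe): third position 2-fold.
Codon 2 UAC (Tyr): third position 2-fold.
Codon 3 CCC (Pro): third position 4-fold.
Codon 4 UGU (Cys): third position 2-fold.
Codon 5 GGG (Gly): third position 4-fold.
Four-fold degenerate third positions: 2.

2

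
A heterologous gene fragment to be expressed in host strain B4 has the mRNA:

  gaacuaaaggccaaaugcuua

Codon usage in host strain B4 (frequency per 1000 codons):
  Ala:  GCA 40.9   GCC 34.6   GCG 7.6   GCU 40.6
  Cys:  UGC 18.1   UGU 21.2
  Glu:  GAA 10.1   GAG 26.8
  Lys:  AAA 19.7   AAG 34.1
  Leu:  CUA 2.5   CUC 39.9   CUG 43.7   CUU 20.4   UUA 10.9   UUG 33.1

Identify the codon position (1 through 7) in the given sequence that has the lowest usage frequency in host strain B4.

Codon 1 GAA (Glu): 10.1 per 1000.
Codon 2 CUA (Leu): 2.5 per 1000.
Codon 3 AAG (Lys): 34.1 per 1000.
Codon 4 GCC (Ala): 34.6 per 1000.
Codon 5 AAA (Lys): 19.7 per 1000.
Codon 6 UGC (Cys): 18.1 per 1000.
Codon 7 UUA (Leu): 10.9 per 1000.
Lowest frequency is 2.5 at codon 2.

2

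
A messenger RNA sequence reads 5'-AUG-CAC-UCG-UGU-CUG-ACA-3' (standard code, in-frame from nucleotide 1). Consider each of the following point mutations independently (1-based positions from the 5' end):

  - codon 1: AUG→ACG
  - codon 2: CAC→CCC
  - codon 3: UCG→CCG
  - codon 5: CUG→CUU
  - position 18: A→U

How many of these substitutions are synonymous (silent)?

2

Codon 1: AUG (Met) → ACG (Thr) — missense.
Codon 2: CAC (His) → CCC (Pro) — missense.
Codon 3: UCG (Ser) → CCG (Pro) — missense.
Codon 5: CUG (Leu) → CUU (Leu) — synonymous.
Codon 6: ACA (Thr) → ACU (Thr) — synonymous.
Synonymous: 2 of 5.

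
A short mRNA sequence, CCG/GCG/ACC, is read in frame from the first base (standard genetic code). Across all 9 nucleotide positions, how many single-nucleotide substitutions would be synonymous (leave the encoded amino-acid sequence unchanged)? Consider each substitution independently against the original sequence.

Codon 1 (CCG, Pro): 3 synonymous substitutions.
Codon 2 (GCG, Ala): 3 synonymous substitutions.
Codon 3 (ACC, Thr): 3 synonymous substitutions.
Total: 3 + 3 + 3 = 9.

9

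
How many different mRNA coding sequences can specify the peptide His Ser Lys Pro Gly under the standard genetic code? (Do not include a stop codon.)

His: 2 codons.
Ser: 6 codons.
Lys: 2 codons.
Pro: 4 codons.
Gly: 4 codons.
2 × 6 × 2 × 4 × 4 = 384.

384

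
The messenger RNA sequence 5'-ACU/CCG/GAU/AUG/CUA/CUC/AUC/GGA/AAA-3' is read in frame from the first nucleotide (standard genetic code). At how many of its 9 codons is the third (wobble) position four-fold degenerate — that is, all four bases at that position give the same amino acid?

5

Codon 1 ACU (Thr): third position 4-fold.
Codon 2 CCG (Pro): third position 4-fold.
Codon 3 GAU (Asp): third position 2-fold.
Codon 4 AUG (Met): third position 1-fold.
Codon 5 CUA (Leu): third position 4-fold.
Codon 6 CUC (Leu): third position 4-fold.
Codon 7 AUC (Ile): third position 3-fold.
Codon 8 GGA (Gly): third position 4-fold.
Codon 9 AAA (Lys): third position 2-fold.
Four-fold degenerate third positions: 5.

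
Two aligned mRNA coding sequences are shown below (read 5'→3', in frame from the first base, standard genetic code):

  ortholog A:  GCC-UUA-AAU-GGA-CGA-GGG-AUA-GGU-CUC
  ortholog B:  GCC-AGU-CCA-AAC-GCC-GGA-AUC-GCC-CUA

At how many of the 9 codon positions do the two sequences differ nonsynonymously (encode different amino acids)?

Codon 1: GCC Ala / GCC Ala — identical.
Codon 2: UUA Leu / AGU Ser — nonsynonymous.
Codon 3: AAU Asn / CCA Pro — nonsynonymous.
Codon 4: GGA Gly / AAC Asn — nonsynonymous.
Codon 5: CGA Arg / GCC Ala — nonsynonymous.
Codon 6: GGG Gly / GGA Gly — synonymous.
Codon 7: AUA Ile / AUC Ile — synonymous.
Codon 8: GGU Gly / GCC Ala — nonsynonymous.
Codon 9: CUC Leu / CUA Leu — synonymous.
Nonsynonymous differences: 5.

5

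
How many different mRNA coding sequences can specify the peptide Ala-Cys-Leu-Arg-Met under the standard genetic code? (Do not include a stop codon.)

288

Ala: 4 codons.
Cys: 2 codons.
Leu: 6 codons.
Arg: 6 codons.
Met: 1 codon.
4 × 2 × 6 × 6 × 1 = 288.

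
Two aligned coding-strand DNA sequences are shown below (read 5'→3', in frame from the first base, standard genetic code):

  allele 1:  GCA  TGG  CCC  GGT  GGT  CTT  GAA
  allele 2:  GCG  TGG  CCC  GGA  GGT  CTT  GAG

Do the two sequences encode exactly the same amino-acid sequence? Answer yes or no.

yes

Codon 1: GCA Ala / GCG Ala — synonymous.
Codon 2: TGG Trp / TGG Trp — identical.
Codon 3: CCC Pro / CCC Pro — identical.
Codon 4: GGT Gly / GGA Gly — synonymous.
Codon 5: GGT Gly / GGT Gly — identical.
Codon 6: CTT Leu / CTT Leu — identical.
Codon 7: GAA Glu / GAG Glu — synonymous.
Nonsynonymous differences: 0 → same protein.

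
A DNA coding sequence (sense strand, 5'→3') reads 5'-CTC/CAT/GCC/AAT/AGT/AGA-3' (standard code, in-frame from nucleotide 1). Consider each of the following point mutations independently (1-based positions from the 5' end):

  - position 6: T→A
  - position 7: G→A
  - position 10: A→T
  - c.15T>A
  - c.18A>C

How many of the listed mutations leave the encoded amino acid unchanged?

Codon 2: CAT (His) → CAA (Gln) — missense.
Codon 3: GCC (Ala) → ACC (Thr) — missense.
Codon 4: AAT (Asn) → TAT (Tyr) — missense.
Codon 5: AGT (Ser) → AGA (Arg) — missense.
Codon 6: AGA (Arg) → AGC (Ser) — missense.
Synonymous: 0 of 5.

0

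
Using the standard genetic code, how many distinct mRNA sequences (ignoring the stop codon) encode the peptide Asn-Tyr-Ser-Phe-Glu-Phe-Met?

192

Asn: 2 codons.
Tyr: 2 codons.
Ser: 6 codons.
Phe: 2 codons.
Glu: 2 codons.
Phe: 2 codons.
Met: 1 codon.
2 × 2 × 6 × 2 × 2 × 2 × 1 = 192.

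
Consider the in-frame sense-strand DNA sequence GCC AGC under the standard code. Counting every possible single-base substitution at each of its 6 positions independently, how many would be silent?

Codon 1 (GCC, Ala): 3 synonymous substitutions.
Codon 2 (AGC, Ser): 1 synonymous substitution.
Total: 3 + 1 = 4.

4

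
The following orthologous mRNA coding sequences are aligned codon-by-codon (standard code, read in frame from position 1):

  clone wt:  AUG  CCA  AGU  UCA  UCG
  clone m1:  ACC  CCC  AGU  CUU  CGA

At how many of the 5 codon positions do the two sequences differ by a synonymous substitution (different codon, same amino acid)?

Codon 1: AUG Met / ACC Thr — nonsynonymous.
Codon 2: CCA Pro / CCC Pro — synonymous.
Codon 3: AGU Ser / AGU Ser — identical.
Codon 4: UCA Ser / CUU Leu — nonsynonymous.
Codon 5: UCG Ser / CGA Arg — nonsynonymous.
Synonymous differences: 1.

1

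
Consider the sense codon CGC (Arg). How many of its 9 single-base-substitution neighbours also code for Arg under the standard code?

Position 1: none → 0 synonymous.
Position 2: none → 0 synonymous.
Position 3: CGU, CGA, CGG → 3 synonymous.
Total: 0 + 0 + 3 = 3.

3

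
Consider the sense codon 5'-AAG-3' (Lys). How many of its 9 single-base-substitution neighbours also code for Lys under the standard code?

Position 1: none → 0 synonymous.
Position 2: none → 0 synonymous.
Position 3: AAA → 1 synonymous.
Total: 0 + 0 + 1 = 1.

1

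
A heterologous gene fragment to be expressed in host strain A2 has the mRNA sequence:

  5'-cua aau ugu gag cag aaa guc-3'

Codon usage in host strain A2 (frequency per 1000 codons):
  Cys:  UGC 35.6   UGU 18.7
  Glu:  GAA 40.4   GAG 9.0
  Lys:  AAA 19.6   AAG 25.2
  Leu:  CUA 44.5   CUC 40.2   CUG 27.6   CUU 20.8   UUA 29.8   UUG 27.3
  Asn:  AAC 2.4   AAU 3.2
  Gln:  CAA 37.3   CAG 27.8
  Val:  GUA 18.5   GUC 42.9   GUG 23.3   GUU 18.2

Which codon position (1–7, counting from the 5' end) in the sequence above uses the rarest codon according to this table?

Codon 1 CUA (Leu): 44.5 per 1000.
Codon 2 AAU (Asn): 3.2 per 1000.
Codon 3 UGU (Cys): 18.7 per 1000.
Codon 4 GAG (Glu): 9.0 per 1000.
Codon 5 CAG (Gln): 27.8 per 1000.
Codon 6 AAA (Lys): 19.6 per 1000.
Codon 7 GUC (Val): 42.9 per 1000.
Lowest frequency is 3.2 at codon 2.

2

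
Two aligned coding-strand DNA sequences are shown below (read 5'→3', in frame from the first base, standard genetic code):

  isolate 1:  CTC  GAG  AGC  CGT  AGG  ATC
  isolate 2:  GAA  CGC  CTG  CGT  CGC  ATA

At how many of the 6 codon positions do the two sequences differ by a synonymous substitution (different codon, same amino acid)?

2

Codon 1: CTC Leu / GAA Glu — nonsynonymous.
Codon 2: GAG Glu / CGC Arg — nonsynonymous.
Codon 3: AGC Ser / CTG Leu — nonsynonymous.
Codon 4: CGT Arg / CGT Arg — identical.
Codon 5: AGG Arg / CGC Arg — synonymous.
Codon 6: ATC Ile / ATA Ile — synonymous.
Synonymous differences: 2.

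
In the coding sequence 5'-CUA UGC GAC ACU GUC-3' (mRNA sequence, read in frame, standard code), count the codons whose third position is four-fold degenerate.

Codon 1 CUA (Leu): third position 4-fold.
Codon 2 UGC (Cys): third position 2-fold.
Codon 3 GAC (Asp): third position 2-fold.
Codon 4 ACU (Thr): third position 4-fold.
Codon 5 GUC (Val): third position 4-fold.
Four-fold degenerate third positions: 3.

3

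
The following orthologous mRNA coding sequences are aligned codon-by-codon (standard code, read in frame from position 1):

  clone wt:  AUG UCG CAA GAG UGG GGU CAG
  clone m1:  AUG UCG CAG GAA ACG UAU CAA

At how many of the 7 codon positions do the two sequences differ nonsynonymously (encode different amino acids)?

Codon 1: AUG Met / AUG Met — identical.
Codon 2: UCG Ser / UCG Ser — identical.
Codon 3: CAA Gln / CAG Gln — synonymous.
Codon 4: GAG Glu / GAA Glu — synonymous.
Codon 5: UGG Trp / ACG Thr — nonsynonymous.
Codon 6: GGU Gly / UAU Tyr — nonsynonymous.
Codon 7: CAG Gln / CAA Gln — synonymous.
Nonsynonymous differences: 2.

2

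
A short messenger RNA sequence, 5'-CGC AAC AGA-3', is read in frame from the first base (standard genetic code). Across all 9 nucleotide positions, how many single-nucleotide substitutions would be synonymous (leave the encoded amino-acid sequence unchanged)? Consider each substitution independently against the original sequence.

6

Codon 1 (CGC, Arg): 3 synonymous substitutions.
Codon 2 (AAC, Asn): 1 synonymous substitution.
Codon 3 (AGA, Arg): 2 synonymous substitutions.
Total: 3 + 1 + 2 = 6.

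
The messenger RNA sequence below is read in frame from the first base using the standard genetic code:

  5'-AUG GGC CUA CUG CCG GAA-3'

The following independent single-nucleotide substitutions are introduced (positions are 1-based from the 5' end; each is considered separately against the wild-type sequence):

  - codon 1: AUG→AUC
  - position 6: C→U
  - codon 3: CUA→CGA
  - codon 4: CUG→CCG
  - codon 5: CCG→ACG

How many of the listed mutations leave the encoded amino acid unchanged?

1

Codon 1: AUG (Met) → AUC (Ile) — missense.
Codon 2: GGC (Gly) → GGU (Gly) — synonymous.
Codon 3: CUA (Leu) → CGA (Arg) — missense.
Codon 4: CUG (Leu) → CCG (Pro) — missense.
Codon 5: CCG (Pro) → ACG (Thr) — missense.
Synonymous: 1 of 5.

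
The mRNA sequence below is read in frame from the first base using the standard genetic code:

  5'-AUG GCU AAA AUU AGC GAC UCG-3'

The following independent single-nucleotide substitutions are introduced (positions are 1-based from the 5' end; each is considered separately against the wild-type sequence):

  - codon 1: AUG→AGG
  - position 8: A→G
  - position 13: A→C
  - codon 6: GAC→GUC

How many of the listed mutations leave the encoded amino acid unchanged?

Codon 1: AUG (Met) → AGG (Arg) — missense.
Codon 3: AAA (Lys) → AGA (Arg) — missense.
Codon 5: AGC (Ser) → CGC (Arg) — missense.
Codon 6: GAC (Asp) → GUC (Val) — missense.
Synonymous: 0 of 4.

0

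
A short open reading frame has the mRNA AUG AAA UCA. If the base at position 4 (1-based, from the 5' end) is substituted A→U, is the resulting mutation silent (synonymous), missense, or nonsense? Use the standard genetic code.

nonsense

Position 4 falls in codon 2: AAA → Lys.
After the substitution the codon is UAA → Stop.
The new codon is a stop codon, so this is a nonsense mutation.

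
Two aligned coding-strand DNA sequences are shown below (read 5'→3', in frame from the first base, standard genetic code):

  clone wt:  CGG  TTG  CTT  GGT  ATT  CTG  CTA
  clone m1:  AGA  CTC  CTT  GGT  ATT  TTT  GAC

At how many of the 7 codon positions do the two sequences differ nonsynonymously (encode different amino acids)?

2

Codon 1: CGG Arg / AGA Arg — synonymous.
Codon 2: TTG Leu / CTC Leu — synonymous.
Codon 3: CTT Leu / CTT Leu — identical.
Codon 4: GGT Gly / GGT Gly — identical.
Codon 5: ATT Ile / ATT Ile — identical.
Codon 6: CTG Leu / TTT Phe — nonsynonymous.
Codon 7: CTA Leu / GAC Asp — nonsynonymous.
Nonsynonymous differences: 2.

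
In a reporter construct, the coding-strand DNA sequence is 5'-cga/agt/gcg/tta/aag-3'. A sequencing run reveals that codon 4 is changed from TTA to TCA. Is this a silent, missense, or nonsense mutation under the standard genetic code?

missense

Position 11 falls in codon 4: TTA → Leu.
After the substitution the codon is TCA → Ser.
Leu ≠ Ser, so this is a missense mutation.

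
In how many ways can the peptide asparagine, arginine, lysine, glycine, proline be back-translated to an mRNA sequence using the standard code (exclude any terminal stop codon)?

384

Asn: 2 codons.
Arg: 6 codons.
Lys: 2 codons.
Gly: 4 codons.
Pro: 4 codons.
2 × 6 × 2 × 4 × 4 = 384.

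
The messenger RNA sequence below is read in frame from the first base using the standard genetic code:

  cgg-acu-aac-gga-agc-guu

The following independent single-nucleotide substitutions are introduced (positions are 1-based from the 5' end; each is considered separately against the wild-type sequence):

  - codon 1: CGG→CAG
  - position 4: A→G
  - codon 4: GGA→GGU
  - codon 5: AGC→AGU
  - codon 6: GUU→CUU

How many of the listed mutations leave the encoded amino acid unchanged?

2

Codon 1: CGG (Arg) → CAG (Gln) — missense.
Codon 2: ACU (Thr) → GCU (Ala) — missense.
Codon 4: GGA (Gly) → GGU (Gly) — synonymous.
Codon 5: AGC (Ser) → AGU (Ser) — synonymous.
Codon 6: GUU (Val) → CUU (Leu) — missense.
Synonymous: 2 of 5.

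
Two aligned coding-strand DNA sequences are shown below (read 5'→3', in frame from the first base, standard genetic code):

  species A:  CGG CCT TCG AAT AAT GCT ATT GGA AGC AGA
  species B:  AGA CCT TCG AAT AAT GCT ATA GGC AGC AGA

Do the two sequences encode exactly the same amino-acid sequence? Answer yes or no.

yes

Codon 1: CGG Arg / AGA Arg — synonymous.
Codon 2: CCT Pro / CCT Pro — identical.
Codon 3: TCG Ser / TCG Ser — identical.
Codon 4: AAT Asn / AAT Asn — identical.
Codon 5: AAT Asn / AAT Asn — identical.
Codon 6: GCT Ala / GCT Ala — identical.
Codon 7: ATT Ile / ATA Ile — synonymous.
Codon 8: GGA Gly / GGC Gly — synonymous.
Codon 9: AGC Ser / AGC Ser — identical.
Codon 10: AGA Arg / AGA Arg — identical.
Nonsynonymous differences: 0 → same protein.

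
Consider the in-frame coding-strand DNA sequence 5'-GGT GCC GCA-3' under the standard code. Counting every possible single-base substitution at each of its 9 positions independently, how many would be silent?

9

Codon 1 (GGT, Gly): 3 synonymous substitutions.
Codon 2 (GCC, Ala): 3 synonymous substitutions.
Codon 3 (GCA, Ala): 3 synonymous substitutions.
Total: 3 + 3 + 3 = 9.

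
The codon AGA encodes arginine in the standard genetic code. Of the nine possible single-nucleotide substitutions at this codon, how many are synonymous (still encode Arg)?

Position 1: CGA → 1 synonymous.
Position 2: none → 0 synonymous.
Position 3: AGG → 1 synonymous.
Total: 1 + 0 + 1 = 2.

2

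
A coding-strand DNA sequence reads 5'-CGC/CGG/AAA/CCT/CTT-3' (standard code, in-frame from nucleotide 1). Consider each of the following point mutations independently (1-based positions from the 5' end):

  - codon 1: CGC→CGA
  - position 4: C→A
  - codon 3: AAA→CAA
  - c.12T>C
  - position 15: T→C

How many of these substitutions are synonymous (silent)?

Codon 1: CGC (Arg) → CGA (Arg) — synonymous.
Codon 2: CGG (Arg) → AGG (Arg) — synonymous.
Codon 3: AAA (Lys) → CAA (Gln) — missense.
Codon 4: CCT (Pro) → CCC (Pro) — synonymous.
Codon 5: CTT (Leu) → CTC (Leu) — synonymous.
Synonymous: 4 of 5.

4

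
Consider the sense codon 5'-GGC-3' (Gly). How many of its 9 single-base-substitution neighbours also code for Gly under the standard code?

3

Position 1: none → 0 synonymous.
Position 2: none → 0 synonymous.
Position 3: GGU, GGA, GGG → 3 synonymous.
Total: 0 + 0 + 3 = 3.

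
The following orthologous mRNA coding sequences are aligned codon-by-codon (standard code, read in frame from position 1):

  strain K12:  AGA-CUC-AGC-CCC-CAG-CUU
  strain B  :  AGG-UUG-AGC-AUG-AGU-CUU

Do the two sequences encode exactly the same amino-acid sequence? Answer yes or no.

no

Codon 1: AGA Arg / AGG Arg — synonymous.
Codon 2: CUC Leu / UUG Leu — synonymous.
Codon 3: AGC Ser / AGC Ser — identical.
Codon 4: CCC Pro / AUG Met — nonsynonymous.
Codon 5: CAG Gln / AGU Ser — nonsynonymous.
Codon 6: CUU Leu / CUU Leu — identical.
Nonsynonymous differences: 2 → different protein.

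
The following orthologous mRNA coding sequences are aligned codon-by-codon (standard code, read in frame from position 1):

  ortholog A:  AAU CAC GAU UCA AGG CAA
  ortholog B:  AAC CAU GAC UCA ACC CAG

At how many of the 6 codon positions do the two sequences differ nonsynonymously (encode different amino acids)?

Codon 1: AAU Asn / AAC Asn — synonymous.
Codon 2: CAC His / CAU His — synonymous.
Codon 3: GAU Asp / GAC Asp — synonymous.
Codon 4: UCA Ser / UCA Ser — identical.
Codon 5: AGG Arg / ACC Thr — nonsynonymous.
Codon 6: CAA Gln / CAG Gln — synonymous.
Nonsynonymous differences: 1.

1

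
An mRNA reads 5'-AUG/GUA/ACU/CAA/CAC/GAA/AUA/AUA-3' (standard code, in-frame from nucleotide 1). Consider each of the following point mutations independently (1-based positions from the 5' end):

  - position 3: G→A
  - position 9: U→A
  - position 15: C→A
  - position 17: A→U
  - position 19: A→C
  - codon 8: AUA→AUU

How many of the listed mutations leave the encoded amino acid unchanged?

2

Codon 1: AUG (Met) → AUA (Ile) — missense.
Codon 3: ACU (Thr) → ACA (Thr) — synonymous.
Codon 5: CAC (His) → CAA (Gln) — missense.
Codon 6: GAA (Glu) → GUA (Val) — missense.
Codon 7: AUA (Ile) → CUA (Leu) — missense.
Codon 8: AUA (Ile) → AUU (Ile) — synonymous.
Synonymous: 2 of 6.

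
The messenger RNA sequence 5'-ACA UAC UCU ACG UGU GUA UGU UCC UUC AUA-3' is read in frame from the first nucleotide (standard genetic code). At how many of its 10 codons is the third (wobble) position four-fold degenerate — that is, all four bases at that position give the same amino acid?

5

Codon 1 ACA (Thr): third position 4-fold.
Codon 2 UAC (Tyr): third position 2-fold.
Codon 3 UCU (Ser): third position 4-fold.
Codon 4 ACG (Thr): third position 4-fold.
Codon 5 UGU (Cys): third position 2-fold.
Codon 6 GUA (Val): third position 4-fold.
Codon 7 UGU (Cys): third position 2-fold.
Codon 8 UCC (Ser): third position 4-fold.
Codon 9 UUC (Phe): third position 2-fold.
Codon 10 AUA (Ile): third position 3-fold.
Four-fold degenerate third positions: 5.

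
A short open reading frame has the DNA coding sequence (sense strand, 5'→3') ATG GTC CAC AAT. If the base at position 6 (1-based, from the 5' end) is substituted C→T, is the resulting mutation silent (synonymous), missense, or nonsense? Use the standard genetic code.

Position 6 falls in codon 2: GTC → Val.
After the substitution the codon is GTT → Val.
Both encode Val, so the change is synonymous.

silent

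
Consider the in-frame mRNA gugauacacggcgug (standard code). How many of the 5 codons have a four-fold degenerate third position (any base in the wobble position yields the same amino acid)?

3

Codon 1 GUG (Val): third position 4-fold.
Codon 2 AUA (Ile): third position 3-fold.
Codon 3 CAC (His): third position 2-fold.
Codon 4 GGC (Gly): third position 4-fold.
Codon 5 GUG (Val): third position 4-fold.
Four-fold degenerate third positions: 3.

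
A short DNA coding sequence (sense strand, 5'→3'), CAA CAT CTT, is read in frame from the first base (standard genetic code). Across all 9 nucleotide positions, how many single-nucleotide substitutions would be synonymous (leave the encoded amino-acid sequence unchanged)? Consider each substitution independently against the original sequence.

Codon 1 (CAA, Gln): 1 synonymous substitution.
Codon 2 (CAT, His): 1 synonymous substitution.
Codon 3 (CTT, Leu): 3 synonymous substitutions.
Total: 1 + 1 + 3 = 5.

5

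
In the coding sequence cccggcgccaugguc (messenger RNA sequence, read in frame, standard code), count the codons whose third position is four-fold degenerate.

4

Codon 1 CCC (Pro): third position 4-fold.
Codon 2 GGC (Gly): third position 4-fold.
Codon 3 GCC (Ala): third position 4-fold.
Codon 4 AUG (Met): third position 1-fold.
Codon 5 GUC (Val): third position 4-fold.
Four-fold degenerate third positions: 4.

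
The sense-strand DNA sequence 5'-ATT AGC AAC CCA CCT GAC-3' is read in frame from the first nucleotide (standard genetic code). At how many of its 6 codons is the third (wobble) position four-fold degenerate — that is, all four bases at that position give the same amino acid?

2

Codon 1 ATT (Ile): third position 3-fold.
Codon 2 AGC (Ser): third position 2-fold.
Codon 3 AAC (Asn): third position 2-fold.
Codon 4 CCA (Pro): third position 4-fold.
Codon 5 CCT (Pro): third position 4-fold.
Codon 6 GAC (Asp): third position 2-fold.
Four-fold degenerate third positions: 2.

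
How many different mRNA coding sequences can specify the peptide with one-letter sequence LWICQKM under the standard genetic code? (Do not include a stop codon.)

Leu: 6 codons.
Trp: 1 codon.
Ile: 3 codons.
Cys: 2 codons.
Gln: 2 codons.
Lys: 2 codons.
Met: 1 codon.
6 × 1 × 3 × 2 × 2 × 2 × 1 = 144.

144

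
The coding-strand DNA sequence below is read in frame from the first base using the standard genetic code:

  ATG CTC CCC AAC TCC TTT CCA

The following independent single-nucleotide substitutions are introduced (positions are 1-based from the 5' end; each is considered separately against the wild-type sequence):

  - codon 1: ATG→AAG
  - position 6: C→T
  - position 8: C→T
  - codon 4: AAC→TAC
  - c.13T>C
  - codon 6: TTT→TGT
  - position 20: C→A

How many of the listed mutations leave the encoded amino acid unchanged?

Codon 1: ATG (Met) → AAG (Lys) — missense.
Codon 2: CTC (Leu) → CTT (Leu) — synonymous.
Codon 3: CCC (Pro) → CTC (Leu) — missense.
Codon 4: AAC (Asn) → TAC (Tyr) — missense.
Codon 5: TCC (Ser) → CCC (Pro) — missense.
Codon 6: TTT (Phe) → TGT (Cys) — missense.
Codon 7: CCA (Pro) → CAA (Gln) — missense.
Synonymous: 1 of 7.

1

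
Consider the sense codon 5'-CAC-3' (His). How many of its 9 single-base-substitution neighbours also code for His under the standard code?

1

Position 1: none → 0 synonymous.
Position 2: none → 0 synonymous.
Position 3: CAU → 1 synonymous.
Total: 0 + 0 + 1 = 1.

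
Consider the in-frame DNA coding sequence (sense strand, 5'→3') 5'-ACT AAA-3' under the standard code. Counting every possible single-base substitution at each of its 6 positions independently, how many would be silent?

4

Codon 1 (ACT, Thr): 3 synonymous substitutions.
Codon 2 (AAA, Lys): 1 synonymous substitution.
Total: 3 + 1 = 4.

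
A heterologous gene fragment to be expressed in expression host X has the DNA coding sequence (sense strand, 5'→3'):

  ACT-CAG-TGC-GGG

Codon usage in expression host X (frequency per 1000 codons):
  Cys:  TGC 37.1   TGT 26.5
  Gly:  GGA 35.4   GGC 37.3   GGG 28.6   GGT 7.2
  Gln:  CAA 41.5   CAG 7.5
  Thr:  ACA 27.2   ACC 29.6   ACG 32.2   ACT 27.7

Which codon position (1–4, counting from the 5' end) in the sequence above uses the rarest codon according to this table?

2

Codon 1 ACT (Thr): 27.7 per 1000.
Codon 2 CAG (Gln): 7.5 per 1000.
Codon 3 TGC (Cys): 37.1 per 1000.
Codon 4 GGG (Gly): 28.6 per 1000.
Lowest frequency is 7.5 at codon 2.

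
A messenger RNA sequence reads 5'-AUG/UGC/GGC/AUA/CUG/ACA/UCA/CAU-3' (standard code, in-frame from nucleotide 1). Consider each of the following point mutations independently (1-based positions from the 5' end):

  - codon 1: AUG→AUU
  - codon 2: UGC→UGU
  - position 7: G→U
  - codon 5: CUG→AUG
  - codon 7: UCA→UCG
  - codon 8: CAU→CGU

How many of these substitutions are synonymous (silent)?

2

Codon 1: AUG (Met) → AUU (Ile) — missense.
Codon 2: UGC (Cys) → UGU (Cys) — synonymous.
Codon 3: GGC (Gly) → UGC (Cys) — missense.
Codon 5: CUG (Leu) → AUG (Met) — missense.
Codon 7: UCA (Ser) → UCG (Ser) — synonymous.
Codon 8: CAU (His) → CGU (Arg) — missense.
Synonymous: 2 of 6.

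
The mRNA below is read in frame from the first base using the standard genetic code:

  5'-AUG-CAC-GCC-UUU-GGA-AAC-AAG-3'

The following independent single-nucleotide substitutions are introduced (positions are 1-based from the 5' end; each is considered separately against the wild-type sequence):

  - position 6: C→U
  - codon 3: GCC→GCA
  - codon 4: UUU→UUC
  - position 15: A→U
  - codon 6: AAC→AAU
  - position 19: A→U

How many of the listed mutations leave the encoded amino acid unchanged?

5

Codon 2: CAC (His) → CAU (His) — synonymous.
Codon 3: GCC (Ala) → GCA (Ala) — synonymous.
Codon 4: UUU (Phe) → UUC (Phe) — synonymous.
Codon 5: GGA (Gly) → GGU (Gly) — synonymous.
Codon 6: AAC (Asn) → AAU (Asn) — synonymous.
Codon 7: AAG (Lys) → UAG (Stop) — nonsense.
Synonymous: 5 of 6.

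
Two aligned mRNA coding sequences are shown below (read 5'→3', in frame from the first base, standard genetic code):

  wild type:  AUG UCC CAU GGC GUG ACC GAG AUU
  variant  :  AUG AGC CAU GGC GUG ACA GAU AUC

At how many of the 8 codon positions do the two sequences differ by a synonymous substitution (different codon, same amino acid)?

Codon 1: AUG Met / AUG Met — identical.
Codon 2: UCC Ser / AGC Ser — synonymous.
Codon 3: CAU His / CAU His — identical.
Codon 4: GGC Gly / GGC Gly — identical.
Codon 5: GUG Val / GUG Val — identical.
Codon 6: ACC Thr / ACA Thr — synonymous.
Codon 7: GAG Glu / GAU Asp — nonsynonymous.
Codon 8: AUU Ile / AUC Ile — synonymous.
Synonymous differences: 3.

3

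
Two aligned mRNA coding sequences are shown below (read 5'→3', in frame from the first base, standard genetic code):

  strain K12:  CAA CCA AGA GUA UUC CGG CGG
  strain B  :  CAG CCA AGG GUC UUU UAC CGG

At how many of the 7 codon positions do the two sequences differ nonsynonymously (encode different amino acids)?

Codon 1: CAA Gln / CAG Gln — synonymous.
Codon 2: CCA Pro / CCA Pro — identical.
Codon 3: AGA Arg / AGG Arg — synonymous.
Codon 4: GUA Val / GUC Val — synonymous.
Codon 5: UUC Phe / UUU Phe — synonymous.
Codon 6: CGG Arg / UAC Tyr — nonsynonymous.
Codon 7: CGG Arg / CGG Arg — identical.
Nonsynonymous differences: 1.

1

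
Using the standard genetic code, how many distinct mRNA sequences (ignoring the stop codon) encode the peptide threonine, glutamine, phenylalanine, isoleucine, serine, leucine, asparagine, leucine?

Thr: 4 codons.
Gln: 2 codons.
Phe: 2 codons.
Ile: 3 codons.
Ser: 6 codons.
Leu: 6 codons.
Asn: 2 codons.
Leu: 6 codons.
4 × 2 × 2 × 3 × 6 × 6 × 2 × 6 = 20736.

20736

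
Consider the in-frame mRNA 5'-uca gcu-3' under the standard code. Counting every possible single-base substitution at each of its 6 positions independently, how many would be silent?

Codon 1 (UCA, Ser): 3 synonymous substitutions.
Codon 2 (GCU, Ala): 3 synonymous substitutions.
Total: 3 + 3 = 6.

6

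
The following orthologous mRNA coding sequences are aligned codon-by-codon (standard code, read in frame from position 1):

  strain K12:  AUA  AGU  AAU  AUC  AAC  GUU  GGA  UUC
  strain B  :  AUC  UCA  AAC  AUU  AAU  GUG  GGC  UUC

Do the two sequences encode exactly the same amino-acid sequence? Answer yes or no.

Codon 1: AUA Ile / AUC Ile — synonymous.
Codon 2: AGU Ser / UCA Ser — synonymous.
Codon 3: AAU Asn / AAC Asn — synonymous.
Codon 4: AUC Ile / AUU Ile — synonymous.
Codon 5: AAC Asn / AAU Asn — synonymous.
Codon 6: GUU Val / GUG Val — synonymous.
Codon 7: GGA Gly / GGC Gly — synonymous.
Codon 8: UUC Phe / UUC Phe — identical.
Nonsynonymous differences: 0 → same protein.

yes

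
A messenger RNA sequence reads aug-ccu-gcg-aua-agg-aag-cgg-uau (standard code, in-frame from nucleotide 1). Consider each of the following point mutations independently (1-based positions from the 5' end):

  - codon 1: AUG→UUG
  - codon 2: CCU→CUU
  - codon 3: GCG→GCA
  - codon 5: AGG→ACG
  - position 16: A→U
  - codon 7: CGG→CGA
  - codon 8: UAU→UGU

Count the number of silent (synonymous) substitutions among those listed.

2

Codon 1: AUG (Met) → UUG (Leu) — missense.
Codon 2: CCU (Pro) → CUU (Leu) — missense.
Codon 3: GCG (Ala) → GCA (Ala) — synonymous.
Codon 5: AGG (Arg) → ACG (Thr) — missense.
Codon 6: AAG (Lys) → UAG (Stop) — nonsense.
Codon 7: CGG (Arg) → CGA (Arg) — synonymous.
Codon 8: UAU (Tyr) → UGU (Cys) — missense.
Synonymous: 2 of 7.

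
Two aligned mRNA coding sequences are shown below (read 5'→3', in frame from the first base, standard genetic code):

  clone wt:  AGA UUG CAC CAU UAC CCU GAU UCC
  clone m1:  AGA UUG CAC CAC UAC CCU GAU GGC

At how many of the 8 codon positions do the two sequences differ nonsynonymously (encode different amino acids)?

Codon 1: AGA Arg / AGA Arg — identical.
Codon 2: UUG Leu / UUG Leu — identical.
Codon 3: CAC His / CAC His — identical.
Codon 4: CAU His / CAC His — synonymous.
Codon 5: UAC Tyr / UAC Tyr — identical.
Codon 6: CCU Pro / CCU Pro — identical.
Codon 7: GAU Asp / GAU Asp — identical.
Codon 8: UCC Ser / GGC Gly — nonsynonymous.
Nonsynonymous differences: 1.

1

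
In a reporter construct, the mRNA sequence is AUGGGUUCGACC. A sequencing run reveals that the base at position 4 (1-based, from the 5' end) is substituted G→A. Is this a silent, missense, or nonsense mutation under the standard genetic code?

Position 4 falls in codon 2: GGU → Gly.
After the substitution the codon is AGU → Ser.
Gly ≠ Ser, so this is a missense mutation.

missense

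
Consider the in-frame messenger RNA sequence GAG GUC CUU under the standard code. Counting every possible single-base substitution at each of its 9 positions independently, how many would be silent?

7

Codon 1 (GAG, Glu): 1 synonymous substitution.
Codon 2 (GUC, Val): 3 synonymous substitutions.
Codon 3 (CUU, Leu): 3 synonymous substitutions.
Total: 1 + 3 + 3 = 7.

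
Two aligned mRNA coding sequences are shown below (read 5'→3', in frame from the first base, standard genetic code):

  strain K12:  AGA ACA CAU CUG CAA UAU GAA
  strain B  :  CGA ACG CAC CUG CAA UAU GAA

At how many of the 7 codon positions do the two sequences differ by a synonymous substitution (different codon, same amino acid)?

3

Codon 1: AGA Arg / CGA Arg — synonymous.
Codon 2: ACA Thr / ACG Thr — synonymous.
Codon 3: CAU His / CAC His — synonymous.
Codon 4: CUG Leu / CUG Leu — identical.
Codon 5: CAA Gln / CAA Gln — identical.
Codon 6: UAU Tyr / UAU Tyr — identical.
Codon 7: GAA Glu / GAA Glu — identical.
Synonymous differences: 3.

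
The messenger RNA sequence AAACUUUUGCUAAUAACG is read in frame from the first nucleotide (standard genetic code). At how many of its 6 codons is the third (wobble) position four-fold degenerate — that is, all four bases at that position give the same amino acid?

3

Codon 1 AAA (Lys): third position 2-fold.
Codon 2 CUU (Leu): third position 4-fold.
Codon 3 UUG (Leu): third position 2-fold.
Codon 4 CUA (Leu): third position 4-fold.
Codon 5 AUA (Ile): third position 3-fold.
Codon 6 ACG (Thr): third position 4-fold.
Four-fold degenerate third positions: 3.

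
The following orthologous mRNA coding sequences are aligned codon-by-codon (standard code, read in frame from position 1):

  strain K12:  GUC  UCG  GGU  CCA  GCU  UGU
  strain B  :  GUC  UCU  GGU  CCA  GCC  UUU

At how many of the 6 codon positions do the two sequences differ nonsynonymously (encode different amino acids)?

1

Codon 1: GUC Val / GUC Val — identical.
Codon 2: UCG Ser / UCU Ser — synonymous.
Codon 3: GGU Gly / GGU Gly — identical.
Codon 4: CCA Pro / CCA Pro — identical.
Codon 5: GCU Ala / GCC Ala — synonymous.
Codon 6: UGU Cys / UUU Phe — nonsynonymous.
Nonsynonymous differences: 1.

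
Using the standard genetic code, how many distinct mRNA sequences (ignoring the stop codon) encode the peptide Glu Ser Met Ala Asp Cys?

Glu: 2 codons.
Ser: 6 codons.
Met: 1 codon.
Ala: 4 codons.
Asp: 2 codons.
Cys: 2 codons.
2 × 6 × 1 × 4 × 2 × 2 = 192.

192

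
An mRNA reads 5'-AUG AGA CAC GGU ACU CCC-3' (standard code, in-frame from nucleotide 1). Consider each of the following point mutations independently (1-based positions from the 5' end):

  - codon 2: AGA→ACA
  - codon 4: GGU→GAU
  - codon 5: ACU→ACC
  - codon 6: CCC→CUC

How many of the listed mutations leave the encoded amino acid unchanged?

Codon 2: AGA (Arg) → ACA (Thr) — missense.
Codon 4: GGU (Gly) → GAU (Asp) — missense.
Codon 5: ACU (Thr) → ACC (Thr) — synonymous.
Codon 6: CCC (Pro) → CUC (Leu) — missense.
Synonymous: 1 of 4.

1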